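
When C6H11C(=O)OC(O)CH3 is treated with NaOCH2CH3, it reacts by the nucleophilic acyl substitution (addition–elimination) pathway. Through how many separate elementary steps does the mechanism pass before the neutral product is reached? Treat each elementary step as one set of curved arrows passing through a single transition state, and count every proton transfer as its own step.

2

Step 1: A lone pair on the O of CH3CH2O⁻ attacks the electrophilic acyl carbon; the π(C=O) electrons move onto oxygen, giving a tetrahedral intermediate.
Step 2: Elimination step: re-formation of the carbonyl π bond drives out CH3CO2⁻, giving the new acyl compound.
Total: 2 elementary steps.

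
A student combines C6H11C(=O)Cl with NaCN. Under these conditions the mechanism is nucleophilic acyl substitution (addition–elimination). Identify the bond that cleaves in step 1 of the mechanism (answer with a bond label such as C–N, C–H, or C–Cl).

π(C=O)

Step 1: A lone pair on the C of CN⁻ attacks the electrophilic acyl carbon; the π(C=O) electrons move onto oxygen, giving a tetrahedral intermediate.
The bond broken in this step is the π(C=O) bond.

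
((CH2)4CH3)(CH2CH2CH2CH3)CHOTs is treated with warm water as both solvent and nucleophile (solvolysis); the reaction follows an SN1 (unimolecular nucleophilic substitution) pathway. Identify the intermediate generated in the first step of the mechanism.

secondary carbocation

Step 1: Ionisation: the C–O σ-bond cleaves heterolytically; both bonding electrons depart with TsO⁻, leaving a secondary carbocation at the α-carbon.
After step 1 the species present is a secondary carbocation.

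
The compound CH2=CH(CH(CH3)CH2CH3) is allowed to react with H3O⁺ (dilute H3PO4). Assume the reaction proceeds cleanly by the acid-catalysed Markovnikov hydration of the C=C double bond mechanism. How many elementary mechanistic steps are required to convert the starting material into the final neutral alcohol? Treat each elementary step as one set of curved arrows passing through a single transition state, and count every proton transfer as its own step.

Step 1: The π electrons of the C=C bond attack a proton of H3O⁺; Markovnikov addition places the new C–H on the less-substituted alkene carbon, so the positive charge ends up on the more-substituted carbon — a secondary carbocation. H2O is released.
Step 2: A 1,2-hydride shift from the adjacent sec-butyl carbon moves the positive charge from the secondary centre to an adjacent carbon, generating a more stable tertiary carbocation.
Step 3: Nucleophilic capture of the cation by H2O produces the protonated alcohol (an oxonium ion).
Step 4: Deprotonation of the oxonium ion by a water molecule delivers the neutral alcohol and regenerates the acid catalyst.
Total: 4 elementary steps.

4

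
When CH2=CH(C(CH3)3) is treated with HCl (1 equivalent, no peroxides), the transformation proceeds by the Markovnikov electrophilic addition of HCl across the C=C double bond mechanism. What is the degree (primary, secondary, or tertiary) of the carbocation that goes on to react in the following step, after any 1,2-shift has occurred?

tertiary

Step 1: The π electrons of the C=C bond attack a proton of HCl; Markovnikov addition places the new C–H on the less-substituted alkene carbon, so the positive charge ends up on the more-substituted carbon — a secondary carbocation. The H–Cl bond breaks heterolytically, releasing Cl⁻.
Step 2: A 1,2-methyl shift from the adjacent tert-butyl carbon moves the positive charge from the secondary centre to an adjacent carbon, generating a more stable tertiary carbocation.
The cation rearranges from secondary to tertiary via a 1,2-methyl shift from the adjacent tert-butyl carbon; the tertiary cation is what reacts next.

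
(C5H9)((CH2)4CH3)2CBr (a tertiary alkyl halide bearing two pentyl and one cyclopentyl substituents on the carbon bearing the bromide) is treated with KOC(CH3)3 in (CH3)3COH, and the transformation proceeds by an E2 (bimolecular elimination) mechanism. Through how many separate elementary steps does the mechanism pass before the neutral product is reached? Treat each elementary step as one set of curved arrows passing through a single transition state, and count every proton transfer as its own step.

Step 1: In one step, (CH3)3CO⁻ pulls off a β-proton, the C–Br bond cleaves, and a C=C double bond forms between the α- and β-carbons (E2, anti elimination).
Total: 1 elementary step.

1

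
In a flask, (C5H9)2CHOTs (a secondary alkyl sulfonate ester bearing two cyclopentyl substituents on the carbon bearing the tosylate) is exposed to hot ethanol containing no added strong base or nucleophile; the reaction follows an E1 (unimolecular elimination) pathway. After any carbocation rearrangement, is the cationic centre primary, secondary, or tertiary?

tertiary

Step 1: Ionisation: the C–O σ-bond cleaves heterolytically; both bonding electrons depart with TsO⁻, leaving a secondary carbocation at the α-carbon.
Step 2: A hydride (H with its bonding pair) migrates from the adjacent cyclopentyl carbon to the cationic centre — a 1,2-hydride shift — upgrading the secondary cation to a tertiary one.
The cation rearranges from secondary to tertiary via a 1,2-hydride shift from the adjacent cyclopentyl carbon; the tertiary cation is what reacts next.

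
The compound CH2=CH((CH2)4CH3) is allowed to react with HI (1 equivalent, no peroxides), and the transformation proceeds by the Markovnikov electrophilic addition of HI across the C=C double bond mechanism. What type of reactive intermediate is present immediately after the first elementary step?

secondary carbocation

Step 1: Protonation of the alkene by HI: the π bond acts as the nucleophile and picks up H⁺, giving the more stable (Markovnikov) secondary carbocation. The H–I bond breaks heterolytically, releasing I⁻.
After step 1 the species present is a secondary carbocation.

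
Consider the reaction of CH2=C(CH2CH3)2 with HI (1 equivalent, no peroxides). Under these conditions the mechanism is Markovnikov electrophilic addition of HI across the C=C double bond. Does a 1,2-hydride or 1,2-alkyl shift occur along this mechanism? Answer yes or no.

no

The first-formed carbocation is tertiary.
No single 1,2-shift to an adjacent carbon would produce a more-substituted cation than the one already present, so no rearrangement occurs.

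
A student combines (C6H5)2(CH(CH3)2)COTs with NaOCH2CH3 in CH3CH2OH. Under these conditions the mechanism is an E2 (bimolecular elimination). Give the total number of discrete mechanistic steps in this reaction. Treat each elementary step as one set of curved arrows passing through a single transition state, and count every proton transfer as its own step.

Step 1: The strong base CH3CH2O⁻ removes a β-hydrogen; in the same concerted event the electrons of the breaking C–H bond form the new π(C=C) bond and the C–O σ-bond breaks, expelling TsO⁻. Anti-periplanar geometry; one transition state.
Total: 1 elementary step.

1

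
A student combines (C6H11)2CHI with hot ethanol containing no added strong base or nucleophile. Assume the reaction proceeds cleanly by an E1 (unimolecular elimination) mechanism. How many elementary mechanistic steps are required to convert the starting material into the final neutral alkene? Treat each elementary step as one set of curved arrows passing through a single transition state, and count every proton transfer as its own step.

Step 1: Ionisation: the C–I σ-bond cleaves heterolytically; both bonding electrons depart with I⁻, leaving a secondary carbocation at the α-carbon.
Step 2: Carbocation rearrangement: a 1,2-hydride shift from the adjacent cyclohexyl carbon converts the initially-formed secondary cation into the more stable tertiary cation.
Step 3: Loss of a β-proton to an ethanol molecule of the solvent: the C–H bonding pair collapses toward the cationic carbon to form the C=C π bond, yielding the alkene.
Total: 3 elementary steps.

3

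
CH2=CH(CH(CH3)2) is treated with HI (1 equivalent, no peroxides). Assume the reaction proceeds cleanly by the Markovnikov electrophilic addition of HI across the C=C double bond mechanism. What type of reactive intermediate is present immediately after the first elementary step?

Step 1: The π electrons of the C=C bond attack a proton of HI; Markovnikov addition places the new C–H on the less-substituted alkene carbon, so the positive charge ends up on the more-substituted carbon — a secondary carbocation. The H–I bond breaks heterolytically, releasing I⁻.
After step 1 the species present is a secondary carbocation.

secondary carbocation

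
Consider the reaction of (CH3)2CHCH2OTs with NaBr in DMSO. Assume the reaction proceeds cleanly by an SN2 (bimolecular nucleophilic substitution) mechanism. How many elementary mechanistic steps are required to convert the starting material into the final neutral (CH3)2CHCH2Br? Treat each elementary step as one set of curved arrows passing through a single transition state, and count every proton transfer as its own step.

1

Step 1: Backside attack by Br⁻ on the carbon bearing the tosylate: the new C–Br bond forms as the C–O bond breaks, with Walden inversion at carbon.
Total: 1 elementary step.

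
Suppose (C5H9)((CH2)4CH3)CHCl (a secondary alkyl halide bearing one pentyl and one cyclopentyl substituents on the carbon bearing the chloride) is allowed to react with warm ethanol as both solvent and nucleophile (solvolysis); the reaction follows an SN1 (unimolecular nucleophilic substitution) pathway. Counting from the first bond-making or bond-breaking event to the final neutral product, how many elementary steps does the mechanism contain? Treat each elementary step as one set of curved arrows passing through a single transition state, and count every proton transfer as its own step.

4

Step 1: The C–Cl bond breaks with both electrons going to the chloride; Cl⁻ leaves and a secondary carbocation remains.
Step 2: A 1,2-hydride shift from the adjacent cyclopentyl carbon moves the positive charge from the secondary centre to an adjacent carbon, generating a more stable tertiary carbocation.
Step 3: A lone pair on the oxygen of CH3CH2OH attacks the carbocation, forming a new C–O σ-bond and an oxonium ion.
Step 4: A second solvent molecule removes the proton on oxygen, giving the neutral ether product.
Total: 4 elementary steps.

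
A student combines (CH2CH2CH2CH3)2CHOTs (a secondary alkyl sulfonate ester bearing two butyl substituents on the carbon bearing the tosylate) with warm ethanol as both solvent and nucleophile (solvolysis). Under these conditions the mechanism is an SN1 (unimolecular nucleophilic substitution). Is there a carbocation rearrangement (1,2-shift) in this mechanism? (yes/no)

no

The first-formed carbocation is secondary.
No single 1,2-shift to an adjacent carbon would produce a more-substituted cation than the one already present, so no rearrangement occurs.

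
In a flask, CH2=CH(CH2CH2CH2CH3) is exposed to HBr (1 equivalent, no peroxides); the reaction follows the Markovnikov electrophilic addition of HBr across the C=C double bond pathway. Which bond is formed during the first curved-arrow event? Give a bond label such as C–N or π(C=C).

Step 1: The π electrons of the C=C bond attack a proton of HBr; Markovnikov addition places the new C–H on the less-substituted alkene carbon, so the positive charge ends up on the more-substituted carbon — a secondary carbocation. The H–Br bond breaks heterolytically, releasing Br⁻.
The bond formed in this step is the C–H bond.

C–H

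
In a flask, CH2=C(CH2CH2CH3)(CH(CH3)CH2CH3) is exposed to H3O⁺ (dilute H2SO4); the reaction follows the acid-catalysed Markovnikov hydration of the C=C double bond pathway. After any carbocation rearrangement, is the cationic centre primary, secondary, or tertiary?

Step 1: Electrophilic addition begins with the π(C=C) electrons forming a bond to the proton of H3O⁺. Following Markovnikov's rule, the resulting cation is tertiary. H2O is released.
No single 1,2-shift to an adjacent carbon would give a more-substituted cation, so no rearrangement occurs.

tertiary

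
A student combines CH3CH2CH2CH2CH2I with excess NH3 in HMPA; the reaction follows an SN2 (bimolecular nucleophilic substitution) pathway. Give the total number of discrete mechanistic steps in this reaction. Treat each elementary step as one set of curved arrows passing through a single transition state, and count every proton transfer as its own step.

2

Step 1: A lone pair on the N of NH3 attacks the α-carbon from the back side while the C–I bond breaks; both bonding electrons leave with I⁻. The product of this concerted step is an alkylammonium ion.
Step 2: A second equivalent of NH3 removes a proton from the N, giving the neutral product.
Total: 2 elementary steps.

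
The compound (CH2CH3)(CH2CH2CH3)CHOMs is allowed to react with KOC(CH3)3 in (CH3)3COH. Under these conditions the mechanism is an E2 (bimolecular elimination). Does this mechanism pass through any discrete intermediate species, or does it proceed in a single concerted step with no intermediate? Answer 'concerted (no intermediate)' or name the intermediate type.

In one step, (CH3)3CO⁻ pulls off a β-proton, the C–O bond cleaves, and a C=C double bond forms between the α- and β-carbons (E2, anti elimination).
All bond changes occur in one transition state; no discrete intermediate is formed.

concerted (no intermediate)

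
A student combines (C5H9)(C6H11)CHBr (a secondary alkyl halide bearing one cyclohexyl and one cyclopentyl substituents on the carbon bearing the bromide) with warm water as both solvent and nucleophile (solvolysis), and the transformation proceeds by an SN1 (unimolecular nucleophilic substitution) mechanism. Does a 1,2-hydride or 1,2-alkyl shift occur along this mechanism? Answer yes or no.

yes

The first-formed carbocation is secondary.
The adjacent cyclohexyl carbon already bears 2 other carbon substituents and has a hydrogen to migrate; after a 1,2-hydride shift from that carbon the positive charge sits on a tertiary centre.
Tertiary is more stable than secondary, so the shift occurs.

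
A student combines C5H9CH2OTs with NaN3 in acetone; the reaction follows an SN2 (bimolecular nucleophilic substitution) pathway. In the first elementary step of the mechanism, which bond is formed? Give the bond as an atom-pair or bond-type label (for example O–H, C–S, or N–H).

C–N

Step 1: The azide nucleophile donates a lone pair from N to the α-carbon in a backside attack; simultaneously the C–O σ-bond breaks and both of its electrons leave with TsO⁻. One concerted step with inversion of configuration.
The bond formed in this step is the C–N bond.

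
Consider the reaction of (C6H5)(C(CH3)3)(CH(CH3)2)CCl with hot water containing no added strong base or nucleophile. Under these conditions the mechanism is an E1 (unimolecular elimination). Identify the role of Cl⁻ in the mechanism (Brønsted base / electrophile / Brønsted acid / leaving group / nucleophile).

leaving group

Step 1: Unassisted departure of Cl⁻ (taking the C–Cl bonding pair) generates a tertiary carbocation.
Cl⁻ departs with both electrons of the breaking σ-bond — that is the definition of a leaving group.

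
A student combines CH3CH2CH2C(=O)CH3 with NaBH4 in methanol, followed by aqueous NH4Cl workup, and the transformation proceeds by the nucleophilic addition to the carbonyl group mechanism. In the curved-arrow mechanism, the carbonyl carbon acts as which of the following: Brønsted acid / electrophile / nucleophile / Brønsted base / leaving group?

electrophile

Step 1: A lone pair / filled orbital on H⁻ (delivered from BH4⁻) attacks the electrophilic carbonyl carbon; the π(C=O) electrons shift onto oxygen, producing a tetrahedral alkoxide intermediate.
The carbonyl carbon accepts an electron pair into an empty or π* orbital — it is the electrophile.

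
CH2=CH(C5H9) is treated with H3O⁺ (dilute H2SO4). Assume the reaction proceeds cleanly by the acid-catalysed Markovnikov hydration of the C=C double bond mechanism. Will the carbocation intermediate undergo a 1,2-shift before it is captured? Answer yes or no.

The first-formed carbocation is secondary.
The adjacent cyclopentyl carbon already bears 2 other carbon substituents and has a hydrogen to migrate; after a 1,2-hydride shift from that carbon the positive charge sits on a tertiary centre.
Tertiary is more stable than secondary, so the shift occurs.

yes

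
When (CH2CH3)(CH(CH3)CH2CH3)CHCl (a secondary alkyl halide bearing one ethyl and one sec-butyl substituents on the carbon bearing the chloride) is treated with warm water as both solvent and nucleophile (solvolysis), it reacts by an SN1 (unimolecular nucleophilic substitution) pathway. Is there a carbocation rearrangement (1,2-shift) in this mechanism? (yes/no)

yes

The first-formed carbocation is secondary.
The adjacent sec-butyl carbon already bears 2 other carbon substituents and has a hydrogen to migrate; after a 1,2-hydride shift from that carbon the positive charge sits on a tertiary centre.
Tertiary is more stable than secondary, so the shift occurs.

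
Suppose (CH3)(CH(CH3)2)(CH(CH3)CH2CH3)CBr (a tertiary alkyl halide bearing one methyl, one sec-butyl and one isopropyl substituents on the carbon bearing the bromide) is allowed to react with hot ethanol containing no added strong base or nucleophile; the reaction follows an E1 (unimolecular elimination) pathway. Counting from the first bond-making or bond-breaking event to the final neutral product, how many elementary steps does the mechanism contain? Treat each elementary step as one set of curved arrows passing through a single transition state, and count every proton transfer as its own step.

Step 1: Rate-determining heterolysis of the C–Br bond gives Br⁻ and a tertiary carbocation.
(No 1,2-shift: no single shift to an adjacent carbon would give a more stable cation.)
Step 2: Loss of a β-proton to an ethanol molecule of the solvent: the C–H bonding pair collapses toward the cationic carbon to form the C=C π bond, yielding the alkene.
Total: 2 elementary steps.

2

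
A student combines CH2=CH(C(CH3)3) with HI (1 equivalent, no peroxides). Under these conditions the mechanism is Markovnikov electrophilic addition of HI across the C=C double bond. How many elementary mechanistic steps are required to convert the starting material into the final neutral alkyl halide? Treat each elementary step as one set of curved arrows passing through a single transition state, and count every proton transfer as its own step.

3

Step 1: Protonation of the alkene by HI: the π bond acts as the nucleophile and picks up H⁺, giving the more stable (Markovnikov) secondary carbocation. The H–I bond breaks heterolytically, releasing I⁻.
Step 2: Carbocation rearrangement: a 1,2-methyl shift from the adjacent tert-butyl carbon converts the initially-formed secondary cation into the more stable tertiary cation.
Step 3: The I⁻ anion donates a lone pair to the carbocation, forming the new C–I σ-bond and giving the neutral alkyl halide.
Total: 3 elementary steps.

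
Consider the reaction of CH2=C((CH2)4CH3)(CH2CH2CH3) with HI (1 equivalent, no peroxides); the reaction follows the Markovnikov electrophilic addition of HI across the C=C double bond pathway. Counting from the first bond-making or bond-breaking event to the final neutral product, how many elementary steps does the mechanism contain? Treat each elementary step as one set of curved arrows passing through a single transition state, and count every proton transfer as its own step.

Step 1: The π electrons of the C=C bond attack a proton of HI; Markovnikov addition places the new C–H on the less-substituted alkene carbon, so the positive charge ends up on the more-substituted carbon — a tertiary carbocation. The H–I bond breaks heterolytically, releasing I⁻.
(No 1,2-shift: no single shift to an adjacent carbon would give a more stable cation.)
Step 2: The I⁻ anion donates a lone pair to the carbocation, forming the new C–I σ-bond and giving the neutral alkyl halide.
Total: 2 elementary steps.

2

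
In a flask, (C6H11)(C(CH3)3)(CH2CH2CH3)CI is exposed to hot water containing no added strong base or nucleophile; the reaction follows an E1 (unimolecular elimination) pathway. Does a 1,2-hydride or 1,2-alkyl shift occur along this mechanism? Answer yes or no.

no

The first-formed carbocation is tertiary.
No single 1,2-shift to an adjacent carbon would produce a more-substituted cation than the one already present, so no rearrangement occurs.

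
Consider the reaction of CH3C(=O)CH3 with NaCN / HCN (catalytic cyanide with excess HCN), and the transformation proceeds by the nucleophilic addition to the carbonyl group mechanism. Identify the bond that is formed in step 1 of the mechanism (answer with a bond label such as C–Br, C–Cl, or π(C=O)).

Step 1: A lone pair / filled orbital on CN⁻ attacks the electrophilic carbonyl carbon; the π(C=O) electrons shift onto oxygen, producing a tetrahedral alkoxide intermediate.
The bond formed in this step is the C–C bond.

C–C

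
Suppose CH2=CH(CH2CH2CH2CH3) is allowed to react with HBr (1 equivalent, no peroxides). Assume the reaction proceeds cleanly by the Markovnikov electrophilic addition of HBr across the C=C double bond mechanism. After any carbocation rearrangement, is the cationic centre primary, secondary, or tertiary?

Step 1: Electrophilic addition begins with the π(C=C) electrons forming a bond to the proton of HBr. Following Markovnikov's rule, the resulting cation is secondary. The H–Br bond breaks heterolytically, releasing Br⁻.
No single 1,2-shift to an adjacent carbon would give a more-substituted cation, so no rearrangement occurs.

secondary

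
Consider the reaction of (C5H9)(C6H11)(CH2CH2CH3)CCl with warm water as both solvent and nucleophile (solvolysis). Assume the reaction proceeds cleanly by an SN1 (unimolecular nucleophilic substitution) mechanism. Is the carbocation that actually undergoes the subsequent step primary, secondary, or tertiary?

Step 1: Unassisted departure of Cl⁻ (taking the C–Cl bonding pair) generates a tertiary carbocation.
No single 1,2-shift to an adjacent carbon would give a more-substituted cation, so no rearrangement occurs.

tertiary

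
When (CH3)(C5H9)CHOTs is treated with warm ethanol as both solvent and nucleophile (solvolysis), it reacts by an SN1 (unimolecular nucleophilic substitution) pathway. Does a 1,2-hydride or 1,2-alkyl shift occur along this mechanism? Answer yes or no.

The first-formed carbocation is secondary.
The adjacent cyclopentyl carbon already bears 2 other carbon substituents and has a hydrogen to migrate; after a 1,2-hydride shift from that carbon the positive charge sits on a tertiary centre.
Tertiary is more stable than secondary, so the shift occurs.

yes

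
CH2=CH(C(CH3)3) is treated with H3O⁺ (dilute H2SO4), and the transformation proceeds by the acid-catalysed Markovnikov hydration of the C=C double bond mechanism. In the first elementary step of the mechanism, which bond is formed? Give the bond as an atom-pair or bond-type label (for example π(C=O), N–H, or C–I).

C–H

Step 1: Electrophilic addition begins with the π(C=C) electrons forming a bond to the proton of H3O⁺. Following Markovnikov's rule, the resulting cation is secondary. H2O is released.
The bond formed in this step is the C–H bond.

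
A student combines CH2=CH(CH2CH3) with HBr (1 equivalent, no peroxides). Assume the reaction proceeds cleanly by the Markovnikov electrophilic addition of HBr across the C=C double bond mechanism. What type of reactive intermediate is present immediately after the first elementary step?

Step 1: Protonation of the alkene by HBr: the π bond acts as the nucleophile and picks up H⁺, giving the more stable (Markovnikov) secondary carbocation. The H–Br bond breaks heterolytically, releasing Br⁻.
After step 1 the species present is a secondary carbocation.

secondary carbocation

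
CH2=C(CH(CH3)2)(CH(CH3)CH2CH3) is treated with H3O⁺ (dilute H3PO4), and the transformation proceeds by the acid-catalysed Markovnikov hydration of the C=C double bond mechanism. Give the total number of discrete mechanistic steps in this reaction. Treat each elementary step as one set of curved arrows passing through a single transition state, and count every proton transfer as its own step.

Step 1: Protonation of the alkene by H3O⁺: the π bond acts as the nucleophile and picks up H⁺, giving the more stable (Markovnikov) tertiary carbocation. H2O is released.
(No 1,2-shift: no single shift to an adjacent carbon would give a more stable cation.)
Step 2: Water acts as the nucleophile: an oxygen lone pair bonds to the cationic carbon, giving an oxonium-ion intermediate.
Step 3: H2O removes a proton from the oxonium oxygen, regenerating H3O⁺ and giving the neutral alcohol.
Total: 3 elementary steps.

3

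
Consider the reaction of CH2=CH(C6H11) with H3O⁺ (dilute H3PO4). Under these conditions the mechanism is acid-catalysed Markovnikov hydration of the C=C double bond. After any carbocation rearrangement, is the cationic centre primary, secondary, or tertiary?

tertiary

Step 1: Protonation of the alkene by H3O⁺: the π bond acts as the nucleophile and picks up H⁺, giving the more stable (Markovnikov) secondary carbocation. H2O is released.
Step 2: A 1,2-hydride shift from the adjacent cyclohexyl carbon moves the positive charge from the secondary centre to an adjacent carbon, generating a more stable tertiary carbocation.
The cation rearranges from secondary to tertiary via a 1,2-hydride shift from the adjacent cyclohexyl carbon; the tertiary cation is what reacts next.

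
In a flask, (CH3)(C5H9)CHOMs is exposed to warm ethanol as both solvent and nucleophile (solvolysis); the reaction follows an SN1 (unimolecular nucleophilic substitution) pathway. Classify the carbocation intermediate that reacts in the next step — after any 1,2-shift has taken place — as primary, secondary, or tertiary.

Step 1: Rate-determining heterolysis of the C–O bond gives MsO⁻ and a secondary carbocation.
Step 2: A hydride (H with its bonding pair) migrates from the adjacent cyclopentyl carbon to the cationic centre — a 1,2-hydride shift — upgrading the secondary cation to a tertiary one.
The cation rearranges from secondary to tertiary via a 1,2-hydride shift from the adjacent cyclopentyl carbon; the tertiary cation is what reacts next.

tertiary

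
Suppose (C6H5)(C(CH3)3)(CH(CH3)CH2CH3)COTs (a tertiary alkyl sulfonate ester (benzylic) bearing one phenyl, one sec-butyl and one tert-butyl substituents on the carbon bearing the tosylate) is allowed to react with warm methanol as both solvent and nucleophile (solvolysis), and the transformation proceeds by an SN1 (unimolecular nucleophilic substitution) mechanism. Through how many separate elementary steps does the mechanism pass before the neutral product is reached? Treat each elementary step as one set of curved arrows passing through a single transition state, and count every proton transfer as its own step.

Step 1: Unassisted departure of TsO⁻ (taking the C–O bonding pair) generates a tertiary carbocation.
(No 1,2-shift: no single shift to an adjacent carbon would give a more stable cation.)
Step 2: Nucleophilic capture: the oxygen of CH3OH bonds to the cationic carbon, producing an oxonium-ion intermediate.
Step 3: Deprotonation of the oxonium oxygen by solvent methanol yields the neutral ether.
Total: 3 elementary steps.

3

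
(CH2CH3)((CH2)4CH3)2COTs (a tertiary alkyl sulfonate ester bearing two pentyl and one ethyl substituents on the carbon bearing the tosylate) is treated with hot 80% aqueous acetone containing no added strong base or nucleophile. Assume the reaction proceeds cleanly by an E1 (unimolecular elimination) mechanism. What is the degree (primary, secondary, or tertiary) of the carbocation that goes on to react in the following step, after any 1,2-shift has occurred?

tertiary

Step 1: Ionisation: the C–O σ-bond cleaves heterolytically; both bonding electrons depart with TsO⁻, leaving a tertiary carbocation at the α-carbon.
No single 1,2-shift to an adjacent carbon would give a more-substituted cation, so no rearrangement occurs.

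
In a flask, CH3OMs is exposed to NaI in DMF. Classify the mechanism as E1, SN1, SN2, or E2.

SN2

Conditions: a methyl substrate with a strong nucleophile in the polar aprotic solvent DMF.
These conditions are the textbook signature of the SN2 pathway.
An unhindered substrate with a strong nucleophile in a polar aprotic solvent favours one-step backside displacement.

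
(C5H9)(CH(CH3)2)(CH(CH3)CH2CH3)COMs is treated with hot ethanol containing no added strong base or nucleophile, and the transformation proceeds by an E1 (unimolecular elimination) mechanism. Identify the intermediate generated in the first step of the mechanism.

tertiary carbocation

Step 1: Ionisation: the C–O σ-bond cleaves heterolytically; both bonding electrons depart with MsO⁻, leaving a tertiary carbocation at the α-carbon.
After step 1 the species present is a tertiary carbocation.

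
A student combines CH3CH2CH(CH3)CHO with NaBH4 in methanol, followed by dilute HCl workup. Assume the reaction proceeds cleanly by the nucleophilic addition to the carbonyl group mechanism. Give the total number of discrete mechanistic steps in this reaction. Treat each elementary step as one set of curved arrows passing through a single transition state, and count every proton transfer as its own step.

Step 1: H⁻ (delivered from BH4⁻) attacks the sp² carbonyl carbon; the C=O π bond breaks and the electrons end up as a lone pair on the alkoxide oxygen of the tetrahedral intermediate.
Step 2: On dilute HCl workup the alkoxide oxygen is protonated, giving an alcohol.
Total: 2 elementary steps.

2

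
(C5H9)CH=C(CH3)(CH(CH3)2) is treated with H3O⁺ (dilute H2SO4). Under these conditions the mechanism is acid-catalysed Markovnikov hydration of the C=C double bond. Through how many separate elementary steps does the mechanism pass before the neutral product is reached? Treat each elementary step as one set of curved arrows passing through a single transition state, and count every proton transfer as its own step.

Step 1: Electrophilic addition begins with the π(C=C) electrons forming a bond to the proton of H3O⁺. Following Markovnikov's rule, the resulting cation is tertiary. H2O is released.
(No 1,2-shift: no single shift to an adjacent carbon would give a more stable cation.)
Step 2: A lone pair on the oxygen of H2O attacks the carbocation, forming a C–O bond and an oxonium ion (a protonated alcohol).
Step 3: Deprotonation of the oxonium ion by a water molecule delivers the neutral alcohol and regenerates the acid catalyst.
Total: 3 elementary steps.

3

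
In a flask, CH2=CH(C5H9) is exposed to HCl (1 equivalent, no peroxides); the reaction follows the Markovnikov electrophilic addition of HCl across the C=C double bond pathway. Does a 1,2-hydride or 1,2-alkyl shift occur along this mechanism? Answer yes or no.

yes

The first-formed carbocation is secondary.
The adjacent cyclopentyl carbon already bears 2 other carbon substituents and has a hydrogen to migrate; after a 1,2-hydride shift from that carbon the positive charge sits on a tertiary centre.
Tertiary is more stable than secondary, so the shift occurs.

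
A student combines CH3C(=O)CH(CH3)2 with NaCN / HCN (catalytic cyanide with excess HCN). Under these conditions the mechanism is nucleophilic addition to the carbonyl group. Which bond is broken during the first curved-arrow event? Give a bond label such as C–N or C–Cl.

π(C=O)

Step 1: CN⁻ attacks the sp² carbonyl carbon; the C=O π bond breaks and the electrons end up as a lone pair on the alkoxide oxygen of the tetrahedral intermediate.
The bond broken in this step is the π(C=O) bond.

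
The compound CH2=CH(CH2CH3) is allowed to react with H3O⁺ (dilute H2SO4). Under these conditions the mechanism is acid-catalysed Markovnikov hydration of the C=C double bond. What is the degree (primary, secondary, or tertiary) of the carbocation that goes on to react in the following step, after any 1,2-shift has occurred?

Step 1: Protonation of the alkene by H3O⁺: the π bond acts as the nucleophile and picks up H⁺, giving the more stable (Markovnikov) secondary carbocation. H2O is released.
No single 1,2-shift to an adjacent carbon would give a more-substituted cation, so no rearrangement occurs.

secondary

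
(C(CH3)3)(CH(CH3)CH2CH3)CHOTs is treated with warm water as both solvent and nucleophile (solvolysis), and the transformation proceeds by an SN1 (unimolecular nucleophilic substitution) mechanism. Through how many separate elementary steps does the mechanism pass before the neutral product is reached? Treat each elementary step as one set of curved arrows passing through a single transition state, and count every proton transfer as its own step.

Step 1: Rate-determining heterolysis of the C–O bond gives TsO⁻ and a secondary carbocation.
Step 2: Carbocation rearrangement: a 1,2-hydride shift from the adjacent sec-butyl carbon converts the initially-formed secondary cation into the more stable tertiary cation.
Step 3: A lone pair on the oxygen of H2O attacks the carbocation, forming a new C–O σ-bond and an oxonium ion.
Step 4: Deprotonation of the oxonium oxygen by solvent water yields the neutral alcohol.
Total: 4 elementary steps.

4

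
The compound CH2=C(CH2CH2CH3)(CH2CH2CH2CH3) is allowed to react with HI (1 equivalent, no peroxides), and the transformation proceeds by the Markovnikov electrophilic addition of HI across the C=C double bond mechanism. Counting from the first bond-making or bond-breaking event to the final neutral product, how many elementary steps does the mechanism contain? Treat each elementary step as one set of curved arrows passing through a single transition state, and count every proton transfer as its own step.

2

Step 1: Electrophilic addition begins with the π(C=C) electrons forming a bond to the proton of HI. Following Markovnikov's rule, the resulting cation is tertiary. The H–I bond breaks heterolytically, releasing I⁻.
(No 1,2-shift: no single shift to an adjacent carbon would give a more stable cation.)
Step 2: I⁻ captures the cation: a lone pair on I⁻ fills the empty p orbital, producing the alkyl halide product.
Total: 2 elementary steps.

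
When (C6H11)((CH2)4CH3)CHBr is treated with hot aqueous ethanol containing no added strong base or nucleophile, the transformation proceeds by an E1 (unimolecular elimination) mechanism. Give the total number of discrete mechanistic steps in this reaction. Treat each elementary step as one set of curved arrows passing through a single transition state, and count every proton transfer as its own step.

3

Step 1: Unassisted departure of Br⁻ (taking the C–Br bonding pair) generates a secondary carbocation.
Step 2: A hydride (H with its bonding pair) migrates from the adjacent cyclohexyl carbon to the cationic centre — a 1,2-hydride shift — upgrading the secondary cation to a tertiary one.
Step 3: Loss of a β-proton to a water (or ethanol) molecule of the solvent: the C–H bonding pair collapses toward the cationic carbon to form the C=C π bond, yielding the alkene.
Total: 3 elementary steps.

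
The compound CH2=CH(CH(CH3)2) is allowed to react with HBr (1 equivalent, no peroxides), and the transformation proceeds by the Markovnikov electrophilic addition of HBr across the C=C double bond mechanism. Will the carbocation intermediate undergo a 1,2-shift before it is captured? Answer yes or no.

yes

The first-formed carbocation is secondary.
The adjacent isopropyl carbon already bears 2 other carbon substituents and has a hydrogen to migrate; after a 1,2-hydride shift from that carbon the positive charge sits on a tertiary centre.
Tertiary is more stable than secondary, so the shift occurs.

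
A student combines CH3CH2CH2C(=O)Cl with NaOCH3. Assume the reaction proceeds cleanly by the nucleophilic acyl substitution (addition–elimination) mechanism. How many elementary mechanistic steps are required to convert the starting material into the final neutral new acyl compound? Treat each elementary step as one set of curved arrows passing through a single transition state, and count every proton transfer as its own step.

2

Step 1: Nucleophilic addition of CH3O⁻ to the acyl carbon breaks the π(C=O) bond and yields a tetrahedral, anionic intermediate.
Step 2: Elimination step: re-formation of the carbonyl π bond drives out Cl⁻, giving the new acyl compound.
Total: 2 elementary steps.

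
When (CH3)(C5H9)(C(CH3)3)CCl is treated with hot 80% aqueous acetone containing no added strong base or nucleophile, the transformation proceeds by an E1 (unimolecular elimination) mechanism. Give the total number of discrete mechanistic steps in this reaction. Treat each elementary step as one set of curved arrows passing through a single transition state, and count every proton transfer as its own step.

Step 1: Unassisted departure of Cl⁻ (taking the C–Cl bonding pair) generates a tertiary carbocation.
(No 1,2-shift: no single shift to an adjacent carbon would give a more stable cation.)
Step 2: A water molecule (solvent) deprotonates a β-carbon; as the C–H bond breaks, those electrons form the new alkene π bond.
Total: 2 elementary steps.

2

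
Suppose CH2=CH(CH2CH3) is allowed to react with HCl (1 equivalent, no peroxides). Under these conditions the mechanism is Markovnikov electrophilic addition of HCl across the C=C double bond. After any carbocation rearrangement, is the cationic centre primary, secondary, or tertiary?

Step 1: Electrophilic addition begins with the π(C=C) electrons forming a bond to the proton of HCl. Following Markovnikov's rule, the resulting cation is secondary. The H–Cl bond breaks heterolytically, releasing Cl⁻.
No single 1,2-shift to an adjacent carbon would give a more-substituted cation, so no rearrangement occurs.

secondary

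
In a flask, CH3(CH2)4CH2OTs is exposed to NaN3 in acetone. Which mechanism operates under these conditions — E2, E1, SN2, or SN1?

Conditions: a primary substrate with a strong nucleophile in the polar aprotic solvent acetone.
These conditions are the textbook signature of the SN2 pathway.
An unhindered substrate with a strong nucleophile in a polar aprotic solvent favours one-step backside displacement.

SN2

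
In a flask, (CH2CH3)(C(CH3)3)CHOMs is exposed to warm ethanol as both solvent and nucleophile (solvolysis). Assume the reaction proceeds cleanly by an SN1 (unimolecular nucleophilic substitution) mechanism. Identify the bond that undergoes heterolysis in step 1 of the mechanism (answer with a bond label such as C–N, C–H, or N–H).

Step 1: Ionisation: the C–O σ-bond cleaves heterolytically; both bonding electrons depart with MsO⁻, leaving a secondary carbocation at the α-carbon.
The bond broken in this step is the C–O bond.

C–O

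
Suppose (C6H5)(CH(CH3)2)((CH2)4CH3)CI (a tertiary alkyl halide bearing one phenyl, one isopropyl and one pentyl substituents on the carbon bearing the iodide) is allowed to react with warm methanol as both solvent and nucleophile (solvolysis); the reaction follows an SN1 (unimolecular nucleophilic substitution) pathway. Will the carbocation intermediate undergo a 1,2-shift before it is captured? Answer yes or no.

The first-formed carbocation is tertiary.
No single 1,2-shift to an adjacent carbon would produce a more-substituted cation than the one already present, so no rearrangement occurs.

no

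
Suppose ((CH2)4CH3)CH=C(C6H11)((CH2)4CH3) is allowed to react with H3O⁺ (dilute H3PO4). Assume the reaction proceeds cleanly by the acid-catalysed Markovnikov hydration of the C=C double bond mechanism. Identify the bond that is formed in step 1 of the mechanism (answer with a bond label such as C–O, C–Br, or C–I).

C–H

Step 1: Protonation of the alkene by H3O⁺: the π bond acts as the nucleophile and picks up H⁺, giving the more stable (Markovnikov) tertiary carbocation. H2O is released.
The bond formed in this step is the C–H bond.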